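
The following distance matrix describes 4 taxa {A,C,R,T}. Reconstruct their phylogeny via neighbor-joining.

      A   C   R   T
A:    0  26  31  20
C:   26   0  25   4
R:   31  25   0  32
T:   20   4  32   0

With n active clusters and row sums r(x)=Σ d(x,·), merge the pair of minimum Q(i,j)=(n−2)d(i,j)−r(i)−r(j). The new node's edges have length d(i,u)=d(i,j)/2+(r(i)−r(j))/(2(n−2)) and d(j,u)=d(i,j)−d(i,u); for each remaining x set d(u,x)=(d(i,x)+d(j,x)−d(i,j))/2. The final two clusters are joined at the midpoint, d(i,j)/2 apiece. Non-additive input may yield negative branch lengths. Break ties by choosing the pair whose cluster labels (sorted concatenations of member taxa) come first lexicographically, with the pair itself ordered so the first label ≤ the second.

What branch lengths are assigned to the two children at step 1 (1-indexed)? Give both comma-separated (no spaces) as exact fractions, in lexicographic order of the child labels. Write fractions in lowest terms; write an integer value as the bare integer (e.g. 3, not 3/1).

step 1: merge (A,R) at d=31, Q=-103; branch lengths A→51/4, R→73/4; new cluster AR
  updated: d(AR,C)=10, d(AR,T)=21/2
step 2: merge (AR,C) at d=10, Q=-49/2; branch lengths AR→33/4, C→7/4; new cluster ACR
  updated: d(ACR,T)=9/4
step 3: merge (ACR,T) at d=9/4; branch lengths ACR→9/8, T→9/8; new cluster ACRT
final tree: (((A:51/4,R:73/4):33/4,C:7/4):9/8,T:9/8)
total length: 173/4

51/4,73/4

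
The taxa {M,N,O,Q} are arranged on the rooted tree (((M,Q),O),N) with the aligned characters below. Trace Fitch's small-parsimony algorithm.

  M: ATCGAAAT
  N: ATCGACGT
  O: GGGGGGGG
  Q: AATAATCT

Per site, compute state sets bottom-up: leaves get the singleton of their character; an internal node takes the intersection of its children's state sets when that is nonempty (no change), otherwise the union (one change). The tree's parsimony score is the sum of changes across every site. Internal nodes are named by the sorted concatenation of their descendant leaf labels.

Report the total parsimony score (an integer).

[col 0] MQ: children M:{A}, Q:{A} ∩→ {A}; cost 0
[col 0] MOQ: children MQ:{A}, O:{G} ∪→ {A,G}; cost 1
[col 0] MNOQ: children MOQ:{A,G}, N:{A} ∩→ {A}; cost 0
[col 1] MQ: children M:{T}, Q:{A} ∪→ {A,T}; cost 1
[col 1] MOQ: children MQ:{A,T}, O:{G} ∪→ {A,G,T}; cost 1
[col 1] MNOQ: children MOQ:{A,G,T}, N:{T} ∩→ {T}; cost 0
[col 2] MQ: children M:{C}, Q:{T} ∪→ {C,T}; cost 1
[col 2] MOQ: children MQ:{C,T}, O:{G} ∪→ {C,G,T}; cost 1
[col 2] MNOQ: children MOQ:{C,G,T}, N:{C} ∩→ {C}; cost 0
[col 3] MQ: children M:{G}, Q:{A} ∪→ {A,G}; cost 1
[col 3] MOQ: children MQ:{A,G}, O:{G} ∩→ {G}; cost 0
[col 3] MNOQ: children MOQ:{G}, N:{G} ∩→ {G}; cost 0
[col 4] MQ: children M:{A}, Q:{A} ∩→ {A}; cost 0
[col 4] MOQ: children MQ:{A}, O:{G} ∪→ {A,G}; cost 1
[col 4] MNOQ: children MOQ:{A,G}, N:{A} ∩→ {A}; cost 0
[col 5] MQ: children M:{A}, Q:{T} ∪→ {A,T}; cost 1
[col 5] MOQ: children MQ:{A,T}, O:{G} ∪→ {A,G,T}; cost 1
[col 5] MNOQ: children MOQ:{A,G,T}, N:{C} ∪→ {A,C,G,T}; cost 1
[col 6] MQ: children M:{A}, Q:{C} ∪→ {A,C}; cost 1
[col 6] MOQ: children MQ:{A,C}, O:{G} ∪→ {A,C,G}; cost 1
[col 6] MNOQ: children MOQ:{A,C,G}, N:{G} ∩→ {G}; cost 0
[col 7] MQ: children M:{T}, Q:{T} ∩→ {T}; cost 0
[col 7] MOQ: children MQ:{T}, O:{G} ∪→ {G,T}; cost 1
[col 7] MNOQ: children MOQ:{G,T}, N:{T} ∩→ {T}; cost 0
per-site changes: [1, 2, 2, 1, 1, 3, 2, 1]; total = 13

13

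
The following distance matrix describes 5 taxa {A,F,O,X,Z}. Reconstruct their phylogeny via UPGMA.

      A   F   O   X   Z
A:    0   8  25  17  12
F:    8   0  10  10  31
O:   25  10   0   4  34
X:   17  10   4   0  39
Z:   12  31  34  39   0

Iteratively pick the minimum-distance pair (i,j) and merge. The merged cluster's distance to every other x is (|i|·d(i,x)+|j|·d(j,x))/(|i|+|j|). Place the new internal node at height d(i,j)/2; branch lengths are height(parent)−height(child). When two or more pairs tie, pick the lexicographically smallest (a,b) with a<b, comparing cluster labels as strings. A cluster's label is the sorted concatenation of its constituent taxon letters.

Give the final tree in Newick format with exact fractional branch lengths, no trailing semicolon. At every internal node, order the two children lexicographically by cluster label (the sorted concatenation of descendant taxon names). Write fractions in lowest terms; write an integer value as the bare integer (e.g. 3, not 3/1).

step 1: merge (O,X) at d=4; branch lengths O→2, X→2; new cluster OX
  updated: d(A,OX)=21, d(F,OX)=10, d(OX,Z)=73/2
step 2: merge (A,F) at d=8; branch lengths A→4, F→4; new cluster AF
  updated: d(AF,OX)=31/2, d(AF,Z)=43/2
step 3: merge (AF,OX) at d=31/2; branch lengths AF→15/4, OX→23/4; new cluster AFOX
  updated: d(AFOX,Z)=29
step 4: merge (AFOX,Z) at d=29; branch lengths AFOX→27/4, Z→29/2; new cluster AFOXZ
final tree: (((A:4,F:4):15/4,(O:2,X:2):23/4):27/4,Z:29/2)
total length: 171/4

(((A:4,F:4):15/4,(O:2,X:2):23/4):27/4,Z:29/2)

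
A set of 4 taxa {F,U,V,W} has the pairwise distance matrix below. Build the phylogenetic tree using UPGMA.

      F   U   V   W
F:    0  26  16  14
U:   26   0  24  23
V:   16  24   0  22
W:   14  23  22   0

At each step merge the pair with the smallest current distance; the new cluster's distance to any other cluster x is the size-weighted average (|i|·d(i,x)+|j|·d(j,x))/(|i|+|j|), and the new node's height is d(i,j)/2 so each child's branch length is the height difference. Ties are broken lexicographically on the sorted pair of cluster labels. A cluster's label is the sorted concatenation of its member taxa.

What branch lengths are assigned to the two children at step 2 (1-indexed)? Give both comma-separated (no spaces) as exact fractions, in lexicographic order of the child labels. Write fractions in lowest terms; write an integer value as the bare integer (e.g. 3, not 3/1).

iteration 1: select F,W (d=14); attach at lengths (7, 7); label the merged cluster FW
  updated: d(FW,U)=49/2, d(FW,V)=19
iteration 2: select FW,V (d=19); attach at lengths (5/2, 19/2); label the merged cluster FVW
  updated: d(FVW,U)=73/3
iteration 3: select FVW,U (d=73/3); attach at lengths (8/3, 73/6); label the merged cluster FUVW
final tree: (((F:7,W:7):5/2,V:19/2):8/3,U:73/6)
total length: 245/6

5/2,19/2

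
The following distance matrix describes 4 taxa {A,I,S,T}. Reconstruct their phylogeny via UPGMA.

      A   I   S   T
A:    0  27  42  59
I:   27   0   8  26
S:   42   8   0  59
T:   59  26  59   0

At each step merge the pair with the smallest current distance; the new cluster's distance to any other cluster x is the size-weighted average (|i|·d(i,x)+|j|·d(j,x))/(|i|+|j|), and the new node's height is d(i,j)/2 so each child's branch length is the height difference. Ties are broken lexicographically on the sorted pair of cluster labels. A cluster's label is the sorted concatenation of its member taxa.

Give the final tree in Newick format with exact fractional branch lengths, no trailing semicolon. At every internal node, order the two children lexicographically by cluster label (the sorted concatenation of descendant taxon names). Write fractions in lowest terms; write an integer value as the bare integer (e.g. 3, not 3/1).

((A:69/4,(I:4,S:4):53/4):27/4,T:24)

1. join I+S (d=8) ⇒ IS; edges |I|=4, |S|=4
  updated: d(A,IS)=69/2, d(IS,T)=85/2
2. join A+IS (d=69/2) ⇒ AIS; edges |A|=69/4, |IS|=53/4
  updated: d(AIS,T)=48
3. join AIS+T (d=48) ⇒ AIST; edges |AIS|=27/4, |T|=24
final tree: ((A:69/4,(I:4,S:4):53/4):27/4,T:24)
total length: 277/4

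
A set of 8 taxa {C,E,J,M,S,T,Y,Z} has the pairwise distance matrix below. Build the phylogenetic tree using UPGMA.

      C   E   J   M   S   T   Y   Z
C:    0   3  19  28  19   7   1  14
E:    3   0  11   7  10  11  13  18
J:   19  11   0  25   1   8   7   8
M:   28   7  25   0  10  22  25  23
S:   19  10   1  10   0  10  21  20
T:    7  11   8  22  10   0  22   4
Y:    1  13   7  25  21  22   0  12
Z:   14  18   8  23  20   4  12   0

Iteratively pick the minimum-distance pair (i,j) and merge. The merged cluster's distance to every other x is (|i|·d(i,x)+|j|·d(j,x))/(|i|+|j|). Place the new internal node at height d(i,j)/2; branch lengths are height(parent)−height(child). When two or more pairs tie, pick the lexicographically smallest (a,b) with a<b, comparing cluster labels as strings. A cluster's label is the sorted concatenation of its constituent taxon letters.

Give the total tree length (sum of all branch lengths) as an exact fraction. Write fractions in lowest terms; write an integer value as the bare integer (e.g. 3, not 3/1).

1747/48

1. join C+Y (d=1) ⇒ CY; edges |C|=1/2, |Y|=1/2
  updated: d(CY,E)=8, d(CY,J)=13, d(CY,M)=53/2, d(CY,S)=20, d(CY,T)=29/2, d(CY,Z)=13
2. join J+S (d=1) ⇒ JS; edges |J|=1/2, |S|=1/2
  updated: d(CY,JS)=33/2, d(E,JS)=21/2, d(JS,M)=35/2, d(JS,T)=9, d(JS,Z)=14
3. join T+Z (d=4) ⇒ TZ; edges |T|=2, |Z|=2
  updated: d(CY,TZ)=55/4, d(E,TZ)=29/2, d(JS,TZ)=23/2, d(M,TZ)=45/2
4. join E+M (d=7) ⇒ EM; edges |E|=7/2, |M|=7/2
  updated: d(CY,EM)=69/4, d(EM,JS)=14, d(EM,TZ)=37/2
5. join JS+TZ (d=23/2) ⇒ JSTZ; edges |JS|=21/4, |TZ|=15/4
  updated: d(CY,JSTZ)=121/8, d(EM,JSTZ)=65/4
6. join CY+JSTZ (d=121/8) ⇒ CJSTYZ; edges |CY|=113/16, |JSTZ|=29/16
  updated: d(CJSTYZ,EM)=199/12
7. join CJSTYZ+EM (d=199/12) ⇒ CEJMSTYZ; edges |CJSTYZ|=35/48, |EM|=115/24
final tree: (((C:1/2,Y:1/2):113/16,((J:1/2,S:1/2):21/4,(T:2,Z:2):15/4):29/16):35/48,(E:7/2,M:7/2):115/24)
total length: 1747/48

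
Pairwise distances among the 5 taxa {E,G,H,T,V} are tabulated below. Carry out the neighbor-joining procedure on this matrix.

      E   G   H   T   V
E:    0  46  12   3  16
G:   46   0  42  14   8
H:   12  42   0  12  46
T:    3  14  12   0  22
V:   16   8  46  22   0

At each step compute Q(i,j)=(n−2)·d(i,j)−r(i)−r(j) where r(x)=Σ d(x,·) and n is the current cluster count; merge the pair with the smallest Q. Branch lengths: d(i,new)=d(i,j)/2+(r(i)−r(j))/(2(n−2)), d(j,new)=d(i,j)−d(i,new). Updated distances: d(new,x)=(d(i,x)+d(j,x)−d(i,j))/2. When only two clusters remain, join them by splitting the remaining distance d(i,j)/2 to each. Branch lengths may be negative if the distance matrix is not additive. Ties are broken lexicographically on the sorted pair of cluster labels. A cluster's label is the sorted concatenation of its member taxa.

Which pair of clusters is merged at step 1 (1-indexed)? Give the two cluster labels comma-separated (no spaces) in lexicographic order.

G,V

step 1: merge (G,V) at d=8, Q=-178; branch lengths G→7, V→1; new cluster GV
  updated: d(E,GV)=27, d(GV,H)=40, d(GV,T)=14
step 2: merge (E,H) at d=12, Q=-82; branch lengths E→1/2, H→23/2; new cluster EH
  updated: d(EH,GV)=55/2, d(EH,T)=3/2
step 3: merge (EH,GV) at d=55/2, Q=-43; branch lengths EH→15/2, GV→20; new cluster EGHV
  updated: d(EGHV,T)=-6
step 4: merge (EGHV,T) at d=-6; branch lengths EGHV→-3, T→-3; new cluster EGHTV
final tree: (((E:1/2,H:23/2):15/2,(G:7,V:1):20):-3,T:-3)
total length: 83/2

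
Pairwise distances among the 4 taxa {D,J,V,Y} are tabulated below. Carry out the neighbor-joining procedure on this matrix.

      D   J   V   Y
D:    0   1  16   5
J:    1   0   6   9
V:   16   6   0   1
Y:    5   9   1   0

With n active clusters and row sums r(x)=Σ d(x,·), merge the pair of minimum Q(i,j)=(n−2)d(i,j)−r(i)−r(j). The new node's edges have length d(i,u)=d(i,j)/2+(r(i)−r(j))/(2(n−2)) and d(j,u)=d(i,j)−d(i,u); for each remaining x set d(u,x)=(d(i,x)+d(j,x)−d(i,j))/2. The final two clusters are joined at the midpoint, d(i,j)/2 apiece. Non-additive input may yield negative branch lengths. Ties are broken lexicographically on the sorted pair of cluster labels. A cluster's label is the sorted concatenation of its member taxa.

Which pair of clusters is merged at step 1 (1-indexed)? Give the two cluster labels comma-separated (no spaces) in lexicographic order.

D,J

iteration 1: select D,J (d=1, Q=-36); attach at lengths (2, -1); label the merged cluster DJ
  updated: d(DJ,V)=21/2, d(DJ,Y)=13/2
iteration 2: select DJ,V (d=21/2, Q=-18); attach at lengths (8, 5/2); label the merged cluster DJV
  updated: d(DJV,Y)=-3/2
iteration 3: select DJV,Y (d=-3/2); attach at lengths (-3/4, -3/4); label the merged cluster DJVY
final tree: (((D:2,J:-1):8,V:5/2):-3/4,Y:-3/4)
total length: 10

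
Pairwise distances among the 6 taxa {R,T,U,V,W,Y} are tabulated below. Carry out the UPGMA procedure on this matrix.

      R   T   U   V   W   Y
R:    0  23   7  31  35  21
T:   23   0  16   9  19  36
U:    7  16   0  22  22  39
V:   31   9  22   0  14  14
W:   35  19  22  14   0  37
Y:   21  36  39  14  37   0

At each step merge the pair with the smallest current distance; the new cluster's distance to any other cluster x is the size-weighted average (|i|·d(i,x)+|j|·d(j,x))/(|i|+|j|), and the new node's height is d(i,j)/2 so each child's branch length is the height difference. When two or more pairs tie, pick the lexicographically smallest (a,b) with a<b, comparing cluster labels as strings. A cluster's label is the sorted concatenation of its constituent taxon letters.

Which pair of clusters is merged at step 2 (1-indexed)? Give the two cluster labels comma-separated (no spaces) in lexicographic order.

T,V

1. join R+U (d=7) ⇒ RU; edges |R|=7/2, |U|=7/2
  updated: d(RU,T)=39/2, d(RU,V)=53/2, d(RU,W)=57/2, d(RU,Y)=30
2. join T+V (d=9) ⇒ TV; edges |T|=9/2, |V|=9/2
  updated: d(RU,TV)=23, d(TV,W)=33/2, d(TV,Y)=25
3. join TV+W (d=33/2) ⇒ TVW; edges |TV|=15/4, |W|=33/4
  updated: d(RU,TVW)=149/6, d(TVW,Y)=29
4. join RU+TVW (d=149/6) ⇒ RTUVW; edges |RU|=107/12, |TVW|=25/6
  updated: d(RTUVW,Y)=147/5
5. join RTUVW+Y (d=147/5) ⇒ RTUVWY; edges |RTUVW|=137/60, |Y|=147/10
final tree: (((R:7/2,U:7/2):107/12,((T:9/2,V:9/2):15/4,W:33/4):25/6):137/60,Y:147/10)
total length: 871/15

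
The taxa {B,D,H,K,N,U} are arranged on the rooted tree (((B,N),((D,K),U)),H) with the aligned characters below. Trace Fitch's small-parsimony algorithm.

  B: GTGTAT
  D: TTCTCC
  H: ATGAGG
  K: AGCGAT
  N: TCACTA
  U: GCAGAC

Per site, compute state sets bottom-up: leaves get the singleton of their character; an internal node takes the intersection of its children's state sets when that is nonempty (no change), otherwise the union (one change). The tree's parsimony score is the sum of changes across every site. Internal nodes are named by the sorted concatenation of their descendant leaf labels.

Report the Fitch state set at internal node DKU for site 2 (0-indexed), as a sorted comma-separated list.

A,C

[col 0] BN: children B:{G}, N:{T} ∪→ {G,T}; cost 1
[col 0] DK: children D:{T}, K:{A} ∪→ {A,T}; cost 1
[col 0] DKU: children DK:{A,T}, U:{G} ∪→ {A,G,T}; cost 1
[col 0] BDKNU: children BN:{G,T}, DKU:{A,G,T} ∩→ {G,T}; cost 0
[col 0] BDHKNU: children BDKNU:{G,T}, H:{A} ∪→ {A,G,T}; cost 1
[col 1] BN: children B:{T}, N:{C} ∪→ {C,T}; cost 1
[col 1] DK: children D:{T}, K:{G} ∪→ {G,T}; cost 1
[col 1] DKU: children DK:{G,T}, U:{C} ∪→ {C,G,T}; cost 1
[col 1] BDKNU: children BN:{C,T}, DKU:{C,G,T} ∩→ {C,T}; cost 0
[col 1] BDHKNU: children BDKNU:{C,T}, H:{T} ∩→ {T}; cost 0
[col 2] BN: children B:{G}, N:{A} ∪→ {A,G}; cost 1
[col 2] DK: children D:{C}, K:{C} ∩→ {C}; cost 0
[col 2] DKU: children DK:{C}, U:{A} ∪→ {A,C}; cost 1
[col 2] BDKNU: children BN:{A,G}, DKU:{A,C} ∩→ {A}; cost 0
[col 2] BDHKNU: children BDKNU:{A}, H:{G} ∪→ {A,G}; cost 1
[col 3] BN: children B:{T}, N:{C} ∪→ {C,T}; cost 1
[col 3] DK: children D:{T}, K:{G} ∪→ {G,T}; cost 1
[col 3] DKU: children DK:{G,T}, U:{G} ∩→ {G}; cost 0
[col 3] BDKNU: children BN:{C,T}, DKU:{G} ∪→ {C,G,T}; cost 1
[col 3] BDHKNU: children BDKNU:{C,G,T}, H:{A} ∪→ {A,C,G,T}; cost 1
[col 4] BN: children B:{A}, N:{T} ∪→ {A,T}; cost 1
[col 4] DK: children D:{C}, K:{A} ∪→ {A,C}; cost 1
[col 4] DKU: children DK:{A,C}, U:{A} ∩→ {A}; cost 0
[col 4] BDKNU: children BN:{A,T}, DKU:{A} ∩→ {A}; cost 0
[col 4] BDHKNU: children BDKNU:{A}, H:{G} ∪→ {A,G}; cost 1
[col 5] BN: children B:{T}, N:{A} ∪→ {A,T}; cost 1
[col 5] DK: children D:{C}, K:{T} ∪→ {C,T}; cost 1
[col 5] DKU: children DK:{C,T}, U:{C} ∩→ {C}; cost 0
[col 5] BDKNU: children BN:{A,T}, DKU:{C} ∪→ {A,C,T}; cost 1
[col 5] BDHKNU: children BDKNU:{A,C,T}, H:{G} ∪→ {A,C,G,T}; cost 1
per-site changes: [4, 3, 3, 4, 3, 4]; total = 21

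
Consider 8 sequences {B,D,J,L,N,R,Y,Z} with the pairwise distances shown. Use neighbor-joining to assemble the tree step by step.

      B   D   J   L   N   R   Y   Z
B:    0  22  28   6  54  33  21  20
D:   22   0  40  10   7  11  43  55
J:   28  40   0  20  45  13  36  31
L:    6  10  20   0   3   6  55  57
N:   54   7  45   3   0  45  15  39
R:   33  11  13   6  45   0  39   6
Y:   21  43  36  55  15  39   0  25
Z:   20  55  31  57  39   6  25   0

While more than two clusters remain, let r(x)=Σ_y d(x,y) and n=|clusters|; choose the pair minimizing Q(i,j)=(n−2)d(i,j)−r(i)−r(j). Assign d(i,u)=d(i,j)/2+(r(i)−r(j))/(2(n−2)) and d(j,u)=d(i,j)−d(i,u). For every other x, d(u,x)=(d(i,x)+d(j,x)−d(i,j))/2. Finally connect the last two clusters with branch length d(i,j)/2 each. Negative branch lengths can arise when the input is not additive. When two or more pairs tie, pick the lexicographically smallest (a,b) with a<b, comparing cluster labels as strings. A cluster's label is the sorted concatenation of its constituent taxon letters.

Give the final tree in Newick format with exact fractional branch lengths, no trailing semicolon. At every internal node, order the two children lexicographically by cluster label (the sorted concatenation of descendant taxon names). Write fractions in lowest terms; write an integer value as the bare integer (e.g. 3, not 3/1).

(((B:61/16,Y:275/16):35/8,((D:11/6,N:31/6):19/5,L:-4/5):111/8):19/8,(J:91/8,(R:-1/4,Z:25/4):61/8):19/8)

step 1: merge (D,N) at d=7, Q=-354; branch lengths D→11/6, N→31/6; new cluster DN
  updated: d(B,DN)=69/2, d(DN,J)=39, d(DN,L)=3, d(DN,R)=49/2, d(DN,Y)=51/2, d(DN,Z)=87/2
step 2: merge (DN,L) at d=3, Q=-302; branch lengths DN→19/5, L→-4/5; new cluster DLN
  updated: d(B,DLN)=75/4, d(DLN,J)=28, d(DLN,R)=55/4, d(DLN,Y)=155/4, d(DLN,Z)=195/4
step 3: merge (R,Z) at d=6, Q=-423/2; branch lengths R→-1/4, Z→25/4; new cluster RZ
  updated: d(B,RZ)=47/2, d(DLN,RZ)=113/4, d(J,RZ)=19, d(RZ,Y)=29
step 4: merge (J,RZ) at d=19, Q=-615/4; branch lengths J→91/8, RZ→61/8; new cluster JRZ
  updated: d(B,JRZ)=65/4, d(DLN,JRZ)=149/8, d(JRZ,Y)=23
step 5: merge (B,Y) at d=21, Q=-387/4; branch lengths B→61/16, Y→275/16; new cluster BY
  updated: d(BY,DLN)=73/4, d(BY,JRZ)=73/8
step 6: merge (BY,DLN) at d=73/4, Q=-46; branch lengths BY→35/8, DLN→111/8; new cluster BDLNY
  updated: d(BDLNY,JRZ)=19/4
step 7: merge (BDLNY,JRZ) at d=19/4; branch lengths BDLNY→19/8, JRZ→19/8; new cluster BDJLNRYZ
final tree: (((B:61/16,Y:275/16):35/8,((D:11/6,N:31/6):19/5,L:-4/5):111/8):19/8,(J:91/8,(R:-1/4,Z:25/4):61/8):19/8)
total length: 79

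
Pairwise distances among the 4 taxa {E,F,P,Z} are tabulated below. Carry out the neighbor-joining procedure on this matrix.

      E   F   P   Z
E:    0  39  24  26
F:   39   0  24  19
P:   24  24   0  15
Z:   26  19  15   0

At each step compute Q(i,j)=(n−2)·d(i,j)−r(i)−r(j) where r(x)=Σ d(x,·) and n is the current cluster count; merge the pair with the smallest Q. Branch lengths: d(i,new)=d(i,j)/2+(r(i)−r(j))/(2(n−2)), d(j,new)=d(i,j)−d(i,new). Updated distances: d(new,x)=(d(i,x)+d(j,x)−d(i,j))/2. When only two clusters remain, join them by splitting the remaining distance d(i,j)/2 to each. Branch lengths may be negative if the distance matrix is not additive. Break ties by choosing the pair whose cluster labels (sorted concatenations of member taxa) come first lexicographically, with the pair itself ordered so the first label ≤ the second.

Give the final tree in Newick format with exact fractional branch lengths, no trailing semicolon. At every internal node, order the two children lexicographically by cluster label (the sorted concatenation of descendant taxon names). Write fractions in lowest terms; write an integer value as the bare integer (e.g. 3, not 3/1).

(((E:37/2,P:11/2):9/2,F:15):2,Z:2)

iteration 1: select E,P (d=24, Q=-104); attach at lengths (37/2, 11/2); label the merged cluster EP
  updated: d(EP,F)=39/2, d(EP,Z)=17/2
iteration 2: select EP,F (d=39/2, Q=-47); attach at lengths (9/2, 15); label the merged cluster EFP
  updated: d(EFP,Z)=4
iteration 3: select EFP,Z (d=4); attach at lengths (2, 2); label the merged cluster EFPZ
final tree: (((E:37/2,P:11/2):9/2,F:15):2,Z:2)
total length: 95/2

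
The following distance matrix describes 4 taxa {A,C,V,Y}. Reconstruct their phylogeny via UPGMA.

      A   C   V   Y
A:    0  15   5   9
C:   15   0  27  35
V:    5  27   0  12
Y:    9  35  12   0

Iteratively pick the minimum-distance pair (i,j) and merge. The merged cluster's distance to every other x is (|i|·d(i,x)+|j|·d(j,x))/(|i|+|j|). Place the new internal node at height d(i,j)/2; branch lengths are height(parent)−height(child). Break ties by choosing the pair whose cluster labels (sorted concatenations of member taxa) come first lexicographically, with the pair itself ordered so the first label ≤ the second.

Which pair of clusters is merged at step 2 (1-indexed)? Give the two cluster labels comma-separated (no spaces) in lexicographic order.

AV,Y

1. join A+V (d=5) ⇒ AV; edges |A|=5/2, |V|=5/2
  updated: d(AV,C)=21, d(AV,Y)=21/2
2. join AV+Y (d=21/2) ⇒ AVY; edges |AV|=11/4, |Y|=21/4
  updated: d(AVY,C)=77/3
3. join AVY+C (d=77/3) ⇒ ACVY; edges |AVY|=91/12, |C|=77/6
final tree: (((A:5/2,V:5/2):11/4,Y:21/4):91/12,C:77/6)
total length: 401/12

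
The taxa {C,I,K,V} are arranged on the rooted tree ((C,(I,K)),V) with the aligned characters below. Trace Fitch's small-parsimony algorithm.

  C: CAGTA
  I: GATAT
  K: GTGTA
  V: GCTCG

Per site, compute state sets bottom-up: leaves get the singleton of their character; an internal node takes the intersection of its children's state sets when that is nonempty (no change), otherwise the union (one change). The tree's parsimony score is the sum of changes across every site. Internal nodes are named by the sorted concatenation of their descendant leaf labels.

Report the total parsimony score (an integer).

IK@0: {G} ∩ {G} = {G} (intersection, +0)
CIK@0: {C} ∪ {G} = {C,G} (union, +1)
CIKV@0: {C,G} ∩ {G} = {G} (intersection, +0)
IK@1: {A} ∪ {T} = {A,T} (union, +1)
CIK@1: {A} ∩ {A,T} = {A} (intersection, +0)
CIKV@1: {A} ∪ {C} = {A,C} (union, +1)
IK@2: {T} ∪ {G} = {G,T} (union, +1)
CIK@2: {G} ∩ {G,T} = {G} (intersection, +0)
CIKV@2: {G} ∪ {T} = {G,T} (union, +1)
IK@3: {A} ∪ {T} = {A,T} (union, +1)
CIK@3: {T} ∩ {A,T} = {T} (intersection, +0)
CIKV@3: {T} ∪ {C} = {C,T} (union, +1)
IK@4: {T} ∪ {A} = {A,T} (union, +1)
CIK@4: {A} ∩ {A,T} = {A} (intersection, +0)
CIKV@4: {A} ∪ {G} = {A,G} (union, +1)
per-site changes: [1, 2, 2, 2, 2]; total = 9

9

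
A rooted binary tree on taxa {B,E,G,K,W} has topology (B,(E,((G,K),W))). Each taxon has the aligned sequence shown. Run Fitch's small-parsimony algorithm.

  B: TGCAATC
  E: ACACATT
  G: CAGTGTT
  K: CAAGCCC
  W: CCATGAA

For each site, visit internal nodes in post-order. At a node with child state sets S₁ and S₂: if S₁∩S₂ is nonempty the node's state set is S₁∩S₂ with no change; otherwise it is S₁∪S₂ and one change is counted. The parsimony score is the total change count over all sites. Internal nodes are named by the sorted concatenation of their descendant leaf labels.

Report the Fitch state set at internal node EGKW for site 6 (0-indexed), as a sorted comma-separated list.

GK@0: {C} ∩ {C} = {C} (intersection, +0)
GKW@0: {C} ∩ {C} = {C} (intersection, +0)
EGKW@0: {A} ∪ {C} = {A,C} (union, +1)
BEGKW@0: {T} ∪ {A,C} = {A,C,T} (union, +1)
GK@1: {A} ∩ {A} = {A} (intersection, +0)
GKW@1: {A} ∪ {C} = {A,C} (union, +1)
EGKW@1: {C} ∩ {A,C} = {C} (intersection, +0)
BEGKW@1: {G} ∪ {C} = {C,G} (union, +1)
GK@2: {G} ∪ {A} = {A,G} (union, +1)
GKW@2: {A,G} ∩ {A} = {A} (intersection, +0)
EGKW@2: {A} ∩ {A} = {A} (intersection, +0)
BEGKW@2: {C} ∪ {A} = {A,C} (union, +1)
GK@3: {T} ∪ {G} = {G,T} (union, +1)
GKW@3: {G,T} ∩ {T} = {T} (intersection, +0)
EGKW@3: {C} ∪ {T} = {C,T} (union, +1)
BEGKW@3: {A} ∪ {C,T} = {A,C,T} (union, +1)
GK@4: {G} ∪ {C} = {C,G} (union, +1)
GKW@4: {C,G} ∩ {G} = {G} (intersection, +0)
EGKW@4: {A} ∪ {G} = {A,G} (union, +1)
BEGKW@4: {A} ∩ {A,G} = {A} (intersection, +0)
GK@5: {T} ∪ {C} = {C,T} (union, +1)
GKW@5: {C,T} ∪ {A} = {A,C,T} (union, +1)
EGKW@5: {T} ∩ {A,C,T} = {T} (intersection, +0)
BEGKW@5: {T} ∩ {T} = {T} (intersection, +0)
GK@6: {T} ∪ {C} = {C,T} (union, +1)
GKW@6: {C,T} ∪ {A} = {A,C,T} (union, +1)
EGKW@6: {T} ∩ {A,C,T} = {T} (intersection, +0)
BEGKW@6: {C} ∪ {T} = {C,T} (union, +1)
per-site changes: [2, 2, 2, 3, 2, 2, 3]; total = 16

T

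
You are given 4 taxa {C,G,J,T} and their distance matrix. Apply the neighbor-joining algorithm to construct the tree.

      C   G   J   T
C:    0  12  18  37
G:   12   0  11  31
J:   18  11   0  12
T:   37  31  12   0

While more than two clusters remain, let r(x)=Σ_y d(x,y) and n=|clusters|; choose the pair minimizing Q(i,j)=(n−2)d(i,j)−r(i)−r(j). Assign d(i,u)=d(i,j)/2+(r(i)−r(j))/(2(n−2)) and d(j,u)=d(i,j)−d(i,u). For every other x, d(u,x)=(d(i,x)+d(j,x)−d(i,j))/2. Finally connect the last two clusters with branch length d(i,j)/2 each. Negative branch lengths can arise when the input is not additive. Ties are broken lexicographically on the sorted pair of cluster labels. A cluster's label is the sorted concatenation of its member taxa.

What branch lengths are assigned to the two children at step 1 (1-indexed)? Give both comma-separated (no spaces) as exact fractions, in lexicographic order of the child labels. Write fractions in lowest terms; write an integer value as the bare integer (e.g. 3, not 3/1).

iteration 1: select C,G (d=12, Q=-97); attach at lengths (37/4, 11/4); label the merged cluster CG
  updated: d(CG,J)=17/2, d(CG,T)=28
iteration 2: select CG,J (d=17/2, Q=-97/2); attach at lengths (49/4, -15/4); label the merged cluster CGJ
  updated: d(CGJ,T)=63/4
iteration 3: select CGJ,T (d=63/4); attach at lengths (63/8, 63/8); label the merged cluster CGJT
final tree: (((C:37/4,G:11/4):49/4,J:-15/4):63/8,T:63/8)
total length: 145/4

37/4,11/4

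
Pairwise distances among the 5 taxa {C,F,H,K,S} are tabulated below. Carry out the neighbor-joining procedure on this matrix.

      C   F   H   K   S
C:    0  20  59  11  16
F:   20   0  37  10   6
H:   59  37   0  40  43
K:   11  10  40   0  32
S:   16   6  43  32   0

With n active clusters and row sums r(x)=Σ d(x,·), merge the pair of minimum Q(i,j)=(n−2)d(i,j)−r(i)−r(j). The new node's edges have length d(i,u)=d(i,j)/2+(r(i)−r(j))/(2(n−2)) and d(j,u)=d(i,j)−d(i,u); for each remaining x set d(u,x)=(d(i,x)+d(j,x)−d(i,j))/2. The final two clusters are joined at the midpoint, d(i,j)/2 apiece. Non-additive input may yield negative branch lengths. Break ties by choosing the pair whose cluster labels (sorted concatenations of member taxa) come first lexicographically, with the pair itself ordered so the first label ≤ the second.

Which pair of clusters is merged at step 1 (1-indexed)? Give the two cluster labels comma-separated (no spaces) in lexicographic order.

C,K

step 1: merge (C,K) at d=11, Q=-166; branch lengths C→23/3, K→10/3; new cluster CK
  updated: d(CK,F)=19/2, d(CK,H)=44, d(CK,S)=37/2
step 2: merge (CK,H) at d=44, Q=-108; branch lengths CK→9, H→35; new cluster CHK
  updated: d(CHK,F)=5/4, d(CHK,S)=35/4
step 3: merge (CHK,F) at d=5/4, Q=-16; branch lengths CHK→2, F→-3/4; new cluster CFHK
  updated: d(CFHK,S)=27/4
step 4: merge (CFHK,S) at d=27/4; branch lengths CFHK→27/8, S→27/8; new cluster CFHKS
final tree: ((((C:23/3,K:10/3):9,H:35):2,F:-3/4):27/8,S:27/8)
total length: 63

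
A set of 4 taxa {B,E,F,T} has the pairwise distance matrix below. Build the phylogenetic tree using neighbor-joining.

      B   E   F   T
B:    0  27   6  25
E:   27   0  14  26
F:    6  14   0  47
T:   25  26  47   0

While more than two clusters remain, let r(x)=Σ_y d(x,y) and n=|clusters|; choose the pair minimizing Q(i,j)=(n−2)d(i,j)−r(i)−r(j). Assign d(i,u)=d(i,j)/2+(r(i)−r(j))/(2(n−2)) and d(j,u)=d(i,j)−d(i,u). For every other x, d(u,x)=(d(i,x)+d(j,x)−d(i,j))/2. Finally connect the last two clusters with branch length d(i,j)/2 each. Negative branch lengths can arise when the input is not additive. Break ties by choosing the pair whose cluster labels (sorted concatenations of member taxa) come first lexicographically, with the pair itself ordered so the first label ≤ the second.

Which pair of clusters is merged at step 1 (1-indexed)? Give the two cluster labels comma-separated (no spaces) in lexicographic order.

B,F

iteration 1: select B,F (d=6, Q=-113); attach at lengths (3/4, 21/4); label the merged cluster BF
  updated: d(BF,E)=35/2, d(BF,T)=33
iteration 2: select BF,E (d=35/2, Q=-153/2); attach at lengths (49/4, 21/4); label the merged cluster BEF
  updated: d(BEF,T)=83/4
iteration 3: select BEF,T (d=83/4); attach at lengths (83/8, 83/8); label the merged cluster BEFT
final tree: (((B:3/4,F:21/4):49/4,E:21/4):83/8,T:83/8)
total length: 177/4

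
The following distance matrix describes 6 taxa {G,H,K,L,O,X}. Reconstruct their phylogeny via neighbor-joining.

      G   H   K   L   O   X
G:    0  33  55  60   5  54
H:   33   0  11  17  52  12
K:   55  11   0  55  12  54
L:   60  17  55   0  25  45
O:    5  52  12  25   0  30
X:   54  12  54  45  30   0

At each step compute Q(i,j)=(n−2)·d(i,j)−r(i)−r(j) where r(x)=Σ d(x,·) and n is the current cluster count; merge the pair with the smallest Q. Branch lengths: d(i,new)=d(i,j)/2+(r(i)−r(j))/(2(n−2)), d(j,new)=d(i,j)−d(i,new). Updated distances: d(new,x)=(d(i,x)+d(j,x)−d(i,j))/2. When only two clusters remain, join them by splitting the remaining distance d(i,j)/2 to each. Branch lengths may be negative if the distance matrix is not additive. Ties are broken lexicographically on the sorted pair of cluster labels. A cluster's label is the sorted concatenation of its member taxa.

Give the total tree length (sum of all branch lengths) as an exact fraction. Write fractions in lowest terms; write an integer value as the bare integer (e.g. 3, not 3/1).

1. join G+O (d=5, Q=-311) ⇒ GO; edges |G|=103/8, |O|=-63/8
  updated: d(GO,H)=40, d(GO,K)=31, d(GO,L)=40, d(GO,X)=79/2
2. join GO+K (d=31, Q=-417/2) ⇒ GKO; edges |GO|=185/12, |K|=187/12
  updated: d(GKO,H)=10, d(GKO,L)=32, d(GKO,X)=125/4
3. join GKO+L (d=32, Q=-413/4) ⇒ GKLO; edges |GKO|=173/16, |L|=339/16
  updated: d(GKLO,H)=-5/2, d(GKLO,X)=177/8
4. join GKLO+H (d=-5/2, Q=-253/8) ⇒ GHKLO; edges |GKLO|=61/16, |H|=-101/16
  updated: d(GHKLO,X)=293/16
5. join GHKLO+X (d=293/16) ⇒ GHKLOX; edges |GHKLO|=293/32, |X|=293/32
final tree: (((((G:103/8,O:-63/8):185/12,K:187/12):173/16,L:339/16):61/16,H:-101/16):293/32,X:293/32)
total length: 1341/16

1341/16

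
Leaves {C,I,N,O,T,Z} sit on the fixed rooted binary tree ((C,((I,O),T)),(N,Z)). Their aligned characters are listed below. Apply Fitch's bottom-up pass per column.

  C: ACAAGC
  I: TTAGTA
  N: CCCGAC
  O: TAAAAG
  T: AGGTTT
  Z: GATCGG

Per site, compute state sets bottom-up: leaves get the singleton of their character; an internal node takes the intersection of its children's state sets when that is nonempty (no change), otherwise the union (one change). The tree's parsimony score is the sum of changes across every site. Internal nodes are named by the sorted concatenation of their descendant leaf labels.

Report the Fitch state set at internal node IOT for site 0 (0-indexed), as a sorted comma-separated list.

A,T

IO@0: {T} ∩ {T} = {T} (intersection, +0)
IOT@0: {T} ∪ {A} = {A,T} (union, +1)
CIOT@0: {A} ∩ {A,T} = {A} (intersection, +0)
NZ@0: {C} ∪ {G} = {C,G} (union, +1)
CINOTZ@0: {A} ∪ {C,G} = {A,C,G} (union, +1)
IO@1: {T} ∪ {A} = {A,T} (union, +1)
IOT@1: {A,T} ∪ {G} = {A,G,T} (union, +1)
CIOT@1: {C} ∪ {A,G,T} = {A,C,G,T} (union, +1)
NZ@1: {C} ∪ {A} = {A,C} (union, +1)
CINOTZ@1: {A,C,G,T} ∩ {A,C} = {A,C} (intersection, +0)
IO@2: {A} ∩ {A} = {A} (intersection, +0)
IOT@2: {A} ∪ {G} = {A,G} (union, +1)
CIOT@2: {A} ∩ {A,G} = {A} (intersection, +0)
NZ@2: {C} ∪ {T} = {C,T} (union, +1)
CINOTZ@2: {A} ∪ {C,T} = {A,C,T} (union, +1)
IO@3: {G} ∪ {A} = {A,G} (union, +1)
IOT@3: {A,G} ∪ {T} = {A,G,T} (union, +1)
CIOT@3: {A} ∩ {A,G,T} = {A} (intersection, +0)
NZ@3: {G} ∪ {C} = {C,G} (union, +1)
CINOTZ@3: {A} ∪ {C,G} = {A,C,G} (union, +1)
IO@4: {T} ∪ {A} = {A,T} (union, +1)
IOT@4: {A,T} ∩ {T} = {T} (intersection, +0)
CIOT@4: {G} ∪ {T} = {G,T} (union, +1)
NZ@4: {A} ∪ {G} = {A,G} (union, +1)
CINOTZ@4: {G,T} ∩ {A,G} = {G} (intersection, +0)
IO@5: {A} ∪ {G} = {A,G} (union, +1)
IOT@5: {A,G} ∪ {T} = {A,G,T} (union, +1)
CIOT@5: {C} ∪ {A,G,T} = {A,C,G,T} (union, +1)
NZ@5: {C} ∪ {G} = {C,G} (union, +1)
CINOTZ@5: {A,C,G,T} ∩ {C,G} = {C,G} (intersection, +0)
per-site changes: [3, 4, 3, 4, 3, 4]; total = 21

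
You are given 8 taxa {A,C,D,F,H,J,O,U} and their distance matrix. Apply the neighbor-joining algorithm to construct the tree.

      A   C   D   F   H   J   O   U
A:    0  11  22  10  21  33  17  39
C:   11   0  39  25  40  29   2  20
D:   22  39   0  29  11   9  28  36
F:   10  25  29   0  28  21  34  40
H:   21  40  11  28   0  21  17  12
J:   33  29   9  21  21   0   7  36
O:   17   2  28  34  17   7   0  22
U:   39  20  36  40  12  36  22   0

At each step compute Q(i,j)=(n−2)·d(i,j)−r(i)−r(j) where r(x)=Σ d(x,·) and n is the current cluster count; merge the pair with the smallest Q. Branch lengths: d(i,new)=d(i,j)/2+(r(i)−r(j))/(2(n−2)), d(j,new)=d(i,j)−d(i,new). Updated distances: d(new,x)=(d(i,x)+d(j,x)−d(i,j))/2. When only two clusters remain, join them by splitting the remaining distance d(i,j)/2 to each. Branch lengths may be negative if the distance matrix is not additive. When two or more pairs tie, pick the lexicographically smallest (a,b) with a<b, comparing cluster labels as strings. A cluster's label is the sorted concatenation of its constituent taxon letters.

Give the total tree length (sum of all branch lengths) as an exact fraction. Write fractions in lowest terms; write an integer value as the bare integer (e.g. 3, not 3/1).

1. join H+U (d=12, Q=-283) ⇒ HU; edges |H|=17/12, |U|=127/12
  updated: d(A,HU)=24, d(C,HU)=24, d(D,HU)=35/2, d(F,HU)=28, d(HU,J)=45/2, d(HU,O)=27/2
2. join C+O (d=2, Q=-443/2) ⇒ CO; edges |C|=77/20, |O|=-37/20
  updated: d(A,CO)=13, d(CO,D)=65/2, d(CO,F)=57/2, d(CO,HU)=71/4, d(CO,J)=17
3. join A+F (d=10, Q=-357/2) ⇒ AF; edges |A|=51/16, |F|=109/16
  updated: d(AF,CO)=63/4, d(AF,D)=41/2, d(AF,HU)=21, d(AF,J)=22
4. join D+J (d=9, Q=-123) ⇒ DJ; edges |D|=6, |J|=3
  updated: d(AF,DJ)=67/4, d(CO,DJ)=81/4, d(DJ,HU)=31/2
5. join AF+CO (d=63/4, Q=-303/4) ⇒ ACFO; edges |AF|=125/16, |CO|=127/16
  updated: d(ACFO,DJ)=85/8, d(ACFO,HU)=23/2
6. join ACFO+DJ (d=85/8, Q=-301/8) ⇒ ACDFJO; edges |ACFO|=53/16, |DJ|=117/16
  updated: d(ACDFJO,HU)=131/16
7. join ACDFJO+HU (d=131/16) ⇒ ACDFHJOU; edges |ACDFJO|=131/32, |HU|=131/32
final tree: ((((A:51/16,F:109/16):125/16,(C:77/20,O:-37/20):127/16):53/16,(D:6,J:3):117/16):131/32,(H:17/12,U:127/12):131/32)
total length: 1081/16

1081/16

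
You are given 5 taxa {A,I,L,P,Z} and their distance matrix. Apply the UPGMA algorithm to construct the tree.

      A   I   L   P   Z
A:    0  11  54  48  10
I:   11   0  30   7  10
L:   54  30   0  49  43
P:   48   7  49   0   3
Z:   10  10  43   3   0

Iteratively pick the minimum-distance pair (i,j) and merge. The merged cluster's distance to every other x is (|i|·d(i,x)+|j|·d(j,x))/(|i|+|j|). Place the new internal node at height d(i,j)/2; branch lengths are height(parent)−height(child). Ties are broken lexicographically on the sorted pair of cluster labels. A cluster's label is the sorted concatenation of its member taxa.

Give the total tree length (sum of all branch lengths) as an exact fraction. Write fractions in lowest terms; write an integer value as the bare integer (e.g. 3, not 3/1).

iteration 1: select P,Z (d=3); attach at lengths (3/2, 3/2); label the merged cluster PZ
  updated: d(A,PZ)=29, d(I,PZ)=17/2, d(L,PZ)=46
iteration 2: select I,PZ (d=17/2); attach at lengths (17/4, 11/4); label the merged cluster IPZ
  updated: d(A,IPZ)=23, d(IPZ,L)=122/3
iteration 3: select A,IPZ (d=23); attach at lengths (23/2, 29/4); label the merged cluster AIPZ
  updated: d(AIPZ,L)=44
iteration 4: select AIPZ,L (d=44); attach at lengths (21/2, 22); label the merged cluster AILPZ
final tree: ((A:23/2,(I:17/4,(P:3/2,Z:3/2):11/4):29/4):21/2,L:22)
total length: 245/4

245/4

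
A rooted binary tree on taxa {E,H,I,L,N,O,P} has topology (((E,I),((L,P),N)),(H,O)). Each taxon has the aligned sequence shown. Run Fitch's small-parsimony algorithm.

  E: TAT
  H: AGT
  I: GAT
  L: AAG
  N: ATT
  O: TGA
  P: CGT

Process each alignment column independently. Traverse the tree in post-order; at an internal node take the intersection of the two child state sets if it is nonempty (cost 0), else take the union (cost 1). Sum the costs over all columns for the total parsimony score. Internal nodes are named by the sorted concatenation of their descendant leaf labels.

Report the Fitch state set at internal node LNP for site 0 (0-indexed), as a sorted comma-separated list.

[col 0] EI: children E:{T}, I:{G} ∪→ {G,T}; cost 1
[col 0] LP: children L:{A}, P:{C} ∪→ {A,C}; cost 1
[col 0] LNP: children LP:{A,C}, N:{A} ∩→ {A}; cost 0
[col 0] EILNP: children EI:{G,T}, LNP:{A} ∪→ {A,G,T}; cost 1
[col 0] HO: children H:{A}, O:{T} ∪→ {A,T}; cost 1
[col 0] EHILNOP: children EILNP:{A,G,T}, HO:{A,T} ∩→ {A,T}; cost 0
[col 1] EI: children E:{A}, I:{A} ∩→ {A}; cost 0
[col 1] LP: children L:{A}, P:{G} ∪→ {A,G}; cost 1
[col 1] LNP: children LP:{A,G}, N:{T} ∪→ {A,G,T}; cost 1
[col 1] EILNP: children EI:{A}, LNP:{A,G,T} ∩→ {A}; cost 0
[col 1] HO: children H:{G}, O:{G} ∩→ {G}; cost 0
[col 1] EHILNOP: children EILNP:{A}, HO:{G} ∪→ {A,G}; cost 1
[col 2] EI: children E:{T}, I:{T} ∩→ {T}; cost 0
[col 2] LP: children L:{G}, P:{T} ∪→ {G,T}; cost 1
[col 2] LNP: children LP:{G,T}, N:{T} ∩→ {T}; cost 0
[col 2] EILNP: children EI:{T}, LNP:{T} ∩→ {T}; cost 0
[col 2] HO: children H:{T}, O:{A} ∪→ {A,T}; cost 1
[col 2] EHILNOP: children EILNP:{T}, HO:{A,T} ∩→ {T}; cost 0
per-site changes: [4, 3, 2]; total = 9

A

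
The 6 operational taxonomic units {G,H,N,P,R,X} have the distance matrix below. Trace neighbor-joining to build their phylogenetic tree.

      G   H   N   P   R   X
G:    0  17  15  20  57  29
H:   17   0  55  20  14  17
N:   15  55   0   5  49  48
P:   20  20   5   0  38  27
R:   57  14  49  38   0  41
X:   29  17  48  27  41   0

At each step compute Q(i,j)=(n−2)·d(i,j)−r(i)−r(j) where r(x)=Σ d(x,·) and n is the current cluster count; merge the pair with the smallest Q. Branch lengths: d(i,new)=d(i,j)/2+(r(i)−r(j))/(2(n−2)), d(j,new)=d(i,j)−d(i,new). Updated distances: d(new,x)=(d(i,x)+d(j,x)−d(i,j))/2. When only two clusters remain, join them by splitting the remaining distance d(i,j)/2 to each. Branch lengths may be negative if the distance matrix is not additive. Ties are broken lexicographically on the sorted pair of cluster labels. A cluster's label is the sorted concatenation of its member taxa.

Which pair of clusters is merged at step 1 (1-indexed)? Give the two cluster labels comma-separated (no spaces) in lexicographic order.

iteration 1: select H,R (d=14, Q=-266); attach at lengths (-5/2, 33/2); label the merged cluster HR
  updated: d(G,HR)=30, d(HR,N)=45, d(HR,P)=22, d(HR,X)=22
iteration 2: select HR,X (d=22, Q=-179); attach at lengths (59/6, 73/6); label the merged cluster HRX
  updated: d(G,HRX)=37/2, d(HRX,N)=71/2, d(HRX,P)=27/2
iteration 3: select G,HRX (d=37/2, Q=-84); attach at lengths (23/4, 51/4); label the merged cluster GHRX
  updated: d(GHRX,N)=16, d(GHRX,P)=15/2
iteration 4: select GHRX,N (d=16, Q=-57/2); attach at lengths (37/4, 27/4); label the merged cluster GHNRX
  updated: d(GHNRX,P)=-7/4
iteration 5: select GHNRX,P (d=-7/4); attach at lengths (-7/8, -7/8); label the merged cluster GHNPRX
final tree: (((G:23/4,((H:-5/2,R:33/2):59/6,X:73/6):51/4):37/4,N:27/4):-7/8,P:-7/8)
total length: 275/4

H,R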